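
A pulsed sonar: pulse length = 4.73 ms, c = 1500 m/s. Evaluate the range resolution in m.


dR = c*tau/2 = 1500 * 4.73e-3 / 2 = 3.5475

3.5475 m


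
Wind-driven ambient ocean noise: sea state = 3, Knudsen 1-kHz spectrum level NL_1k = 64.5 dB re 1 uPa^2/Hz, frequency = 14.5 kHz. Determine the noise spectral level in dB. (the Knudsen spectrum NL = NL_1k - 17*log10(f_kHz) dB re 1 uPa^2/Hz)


NL = NL_1k - 17*log10(f_kHz) = 64.5 - 17*log10(14.5) = 64.5 - (19.74) = 44.76

44.76 dB


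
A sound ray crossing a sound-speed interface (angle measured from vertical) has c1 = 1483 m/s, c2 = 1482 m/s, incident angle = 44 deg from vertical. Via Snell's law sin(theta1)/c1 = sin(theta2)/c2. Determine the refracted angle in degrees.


sin(theta2) = (c2/c1)*sin(theta1) = (1482/1483)*sin(44 deg) = 0.69419
theta2 = arcsin(0.69419) = 43.96

43.96 deg


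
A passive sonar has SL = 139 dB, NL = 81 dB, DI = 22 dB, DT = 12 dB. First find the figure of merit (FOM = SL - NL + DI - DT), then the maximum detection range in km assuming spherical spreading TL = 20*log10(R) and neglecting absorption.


Step 1: FOM = SL - NL + DI - DT = 139 - 81 + 22 - 12 = 68 dB
Step 2: at max range FOM = TL = 20*log10(R), so R = 10^(68/20) = 2511.89 m = 2.51 km

2.51 km


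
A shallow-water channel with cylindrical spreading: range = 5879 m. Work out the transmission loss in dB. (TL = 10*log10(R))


TL = 10*log10(5879) = 37.69

37.69 dB


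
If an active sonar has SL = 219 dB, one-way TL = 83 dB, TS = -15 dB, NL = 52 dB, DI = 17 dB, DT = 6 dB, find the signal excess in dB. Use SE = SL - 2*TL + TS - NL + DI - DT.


SE = SL - 2*TL + TS - NL + DI - DT = 219 - 2*83 + (-15) - 52 + 17 - 6 = -3

-3 dB


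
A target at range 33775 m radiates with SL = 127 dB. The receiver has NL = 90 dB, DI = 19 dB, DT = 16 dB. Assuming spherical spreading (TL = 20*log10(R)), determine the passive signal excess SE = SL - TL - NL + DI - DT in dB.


Step 1: TL = 20*log10(33775) = 90.57 dB
Step 2: SE = 127 - 90.57 - 90 + 19 - 16 = -50.57

-50.57 dB


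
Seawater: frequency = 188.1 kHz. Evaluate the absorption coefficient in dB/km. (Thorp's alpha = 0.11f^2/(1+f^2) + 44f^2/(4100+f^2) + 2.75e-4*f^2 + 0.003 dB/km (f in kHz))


f^2 = 35381.61
alpha = 0.11*35381.61/(1+35381.61) + 44*35381.61/(4100+35381.61) + 2.75e-4*35381.61 + 0.003 = 49.274

49.274 dB/km


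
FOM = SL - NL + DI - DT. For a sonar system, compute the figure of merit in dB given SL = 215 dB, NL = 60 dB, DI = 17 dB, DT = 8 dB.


FOM = SL - NL + DI - DT = 215 - 60 + 17 - 8 = 164

164 dB


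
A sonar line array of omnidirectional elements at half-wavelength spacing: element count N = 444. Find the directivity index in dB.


26.47 dB


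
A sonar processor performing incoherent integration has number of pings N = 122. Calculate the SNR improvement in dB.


Gain = 5*log10(122) = 10.43

10.43 dB


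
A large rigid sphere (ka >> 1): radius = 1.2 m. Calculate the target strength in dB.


-4.44 dB


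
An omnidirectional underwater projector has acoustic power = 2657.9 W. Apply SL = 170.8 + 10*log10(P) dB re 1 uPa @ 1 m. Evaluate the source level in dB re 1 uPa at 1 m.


205.05 dB


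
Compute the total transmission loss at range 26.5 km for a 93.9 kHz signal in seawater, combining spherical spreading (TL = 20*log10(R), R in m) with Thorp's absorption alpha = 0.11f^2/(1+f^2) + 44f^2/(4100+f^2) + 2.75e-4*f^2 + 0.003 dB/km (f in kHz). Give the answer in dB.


Step 1 (Thorp): alpha = 0.11*8817.21/(1+8817.21) + 44*8817.21/(4100+8817.21) + 2.75e-4*8817.21 + 0.003 = 32.5719 dB/km
Step 2: TL_spread = 20*log10(26500) = 88.46 dB
Step 3: TL_abs = alpha*R = 32.5719 * 26.5 = 863.16 dB
Step 4: TL_total = 88.46 + 863.16 = 951.62

951.62 dB


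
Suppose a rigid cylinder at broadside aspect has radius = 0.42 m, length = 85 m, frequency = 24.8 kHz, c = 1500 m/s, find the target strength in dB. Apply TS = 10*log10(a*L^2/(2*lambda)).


43.99 dB


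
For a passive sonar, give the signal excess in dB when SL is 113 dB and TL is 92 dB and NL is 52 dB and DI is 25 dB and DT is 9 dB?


SE = SL - TL - NL + DI - DT = 113 - 92 - 52 + 25 - 9 = -15

-15 dB


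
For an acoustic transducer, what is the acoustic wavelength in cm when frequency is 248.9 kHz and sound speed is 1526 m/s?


lambda = c/f = 1526 / 248900 = 0.0061 m = 0.61 cm

0.61 cm


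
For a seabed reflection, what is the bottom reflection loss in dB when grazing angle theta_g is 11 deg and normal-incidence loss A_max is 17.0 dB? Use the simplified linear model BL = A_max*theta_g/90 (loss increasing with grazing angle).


BL = A_max * theta_g / 90 = 17.0 * 11 / 90 = 2.08

2.08 dB


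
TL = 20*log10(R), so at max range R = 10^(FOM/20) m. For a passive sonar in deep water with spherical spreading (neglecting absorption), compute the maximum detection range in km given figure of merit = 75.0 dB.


5.62 km


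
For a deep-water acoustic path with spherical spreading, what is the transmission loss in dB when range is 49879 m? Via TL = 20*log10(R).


TL = 20*log10(49879) = 93.96

93.96 dB


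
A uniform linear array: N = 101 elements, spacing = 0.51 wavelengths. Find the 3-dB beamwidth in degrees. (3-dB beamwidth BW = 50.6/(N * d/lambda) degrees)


0.98 deg


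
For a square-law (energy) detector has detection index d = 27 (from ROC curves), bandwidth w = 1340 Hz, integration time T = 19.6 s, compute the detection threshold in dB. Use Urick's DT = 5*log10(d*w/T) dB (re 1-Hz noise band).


DT = 5*log10(d*w/T) = 5*log10(27 * 1340 / 19.6) = 5*log10(1845.92) = 16.33

16.33 dB


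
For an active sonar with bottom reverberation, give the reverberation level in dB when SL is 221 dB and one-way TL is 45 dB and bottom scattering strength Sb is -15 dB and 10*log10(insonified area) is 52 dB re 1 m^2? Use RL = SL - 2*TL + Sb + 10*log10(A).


RL = SL - 2*TL + Sb + 10*log10(A) = 221 - 2*45 + (-15) + 52 = 168

168 dB


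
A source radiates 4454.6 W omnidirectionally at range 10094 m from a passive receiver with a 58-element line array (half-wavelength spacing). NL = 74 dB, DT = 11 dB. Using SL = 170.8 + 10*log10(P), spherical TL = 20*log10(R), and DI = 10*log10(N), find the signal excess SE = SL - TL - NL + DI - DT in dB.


Step 1: SL = 170.8 + 10*log10(4454.6) = 207.29 dB
Step 2: TL = 20*log10(10094) = 80.08 dB
Step 3: DI = 10*log10(58) = 17.63 dB
Step 4: SE = SL - TL - NL + DI - DT = 207.29 - 80.08 - 74 + 17.63 - 11 = 59.84

59.84 dB


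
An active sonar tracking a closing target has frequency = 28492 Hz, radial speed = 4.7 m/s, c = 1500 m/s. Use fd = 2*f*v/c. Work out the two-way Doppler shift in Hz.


178.55 Hz


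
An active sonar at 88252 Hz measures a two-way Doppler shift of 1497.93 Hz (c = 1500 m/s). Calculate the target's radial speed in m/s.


From fd = 2*f*v/c, v = c*fd/(2*f) = 1500 * 1497.93 / (2*88252) = 12.73

12.73 m/s


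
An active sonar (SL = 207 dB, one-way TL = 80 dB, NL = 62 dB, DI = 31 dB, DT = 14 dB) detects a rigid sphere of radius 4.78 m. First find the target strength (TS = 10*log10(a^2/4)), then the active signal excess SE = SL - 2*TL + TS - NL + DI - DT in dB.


Step 1: TS = 10*log10(4.78^2/4) = 7.57 dB
Step 2: SE = SL - 2*TL + TS - NL + DI - DT = 207 - 2*80 + (7.57) - 62 + 31 - 14 = 9.57

9.57 dB


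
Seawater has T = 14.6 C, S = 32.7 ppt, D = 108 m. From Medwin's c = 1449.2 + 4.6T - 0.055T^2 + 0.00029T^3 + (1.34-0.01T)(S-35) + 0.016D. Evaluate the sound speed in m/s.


c = 1449.2 + 4.6*14.6 - 0.055*14.6^2 + 0.00029*14.6^3 + (1.34 - 0.01*14.6)*(32.7 - 35) + 0.016*108 = 1504.52

1504.52 m/s


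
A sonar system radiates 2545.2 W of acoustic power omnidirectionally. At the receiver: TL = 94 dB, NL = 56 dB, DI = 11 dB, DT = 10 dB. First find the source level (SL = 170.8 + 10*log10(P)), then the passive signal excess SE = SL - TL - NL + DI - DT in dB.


Step 1: SL = 170.8 + 10*log10(2545.2) = 204.86 dB
Step 2: SE = SL - TL - NL + DI - DT = 204.86 - 94 - 56 + 11 - 10 = 55.86

55.86 dB


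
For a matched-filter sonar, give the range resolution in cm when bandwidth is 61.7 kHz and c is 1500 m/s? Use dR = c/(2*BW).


dR = c/(2*BW) = 1500 / (2 * 61.7e3) = 0.0122 m = 1.22 cm

1.22 cm


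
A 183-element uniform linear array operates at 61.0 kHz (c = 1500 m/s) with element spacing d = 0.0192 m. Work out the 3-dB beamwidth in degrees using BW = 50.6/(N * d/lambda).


Step 1: lambda = 1500/61000 = 0.02459 m
Step 2: d/lambda = 0.0192/0.02459 = 0.7808
Step 3: BW = 50.6/(N * d/lambda) = 50.6/(183 * 0.7808) = 0.35

0.35 deg


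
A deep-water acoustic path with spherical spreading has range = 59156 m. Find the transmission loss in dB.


TL = 20*log10(59156) = 95.44

95.44 dB


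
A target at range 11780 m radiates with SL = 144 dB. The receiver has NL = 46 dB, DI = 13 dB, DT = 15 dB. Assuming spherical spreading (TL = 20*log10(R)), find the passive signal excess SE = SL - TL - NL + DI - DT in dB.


Step 1: TL = 20*log10(11780) = 81.42 dB
Step 2: SE = 144 - 81.42 - 46 + 13 - 15 = 14.58

14.58 dB


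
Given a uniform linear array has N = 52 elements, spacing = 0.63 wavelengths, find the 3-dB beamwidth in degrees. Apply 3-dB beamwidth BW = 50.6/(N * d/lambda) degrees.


BW = 50.6 / (52 * 0.63) = 50.6 / 32.76 = 1.54

1.54 deg


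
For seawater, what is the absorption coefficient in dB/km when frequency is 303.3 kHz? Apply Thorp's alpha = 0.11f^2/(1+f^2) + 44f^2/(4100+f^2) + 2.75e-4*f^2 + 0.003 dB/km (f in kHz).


f^2 = 91990.89
alpha = 0.11*91990.89/(1+91990.89) + 44*91990.89/(4100+91990.89) + 2.75e-4*91990.89 + 0.003 = 67.533

67.533 dB/km


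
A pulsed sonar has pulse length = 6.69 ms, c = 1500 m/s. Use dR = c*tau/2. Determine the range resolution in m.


dR = c*tau/2 = 1500 * 6.69e-3 / 2 = 5.0175

5.0175 m


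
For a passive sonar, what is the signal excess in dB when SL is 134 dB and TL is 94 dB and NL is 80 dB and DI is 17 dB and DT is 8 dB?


-31 dB


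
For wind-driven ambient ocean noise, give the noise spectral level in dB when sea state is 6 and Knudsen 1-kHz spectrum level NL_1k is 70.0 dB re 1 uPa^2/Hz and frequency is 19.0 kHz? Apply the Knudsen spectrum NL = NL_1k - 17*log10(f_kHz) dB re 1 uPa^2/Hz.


48.26 dB


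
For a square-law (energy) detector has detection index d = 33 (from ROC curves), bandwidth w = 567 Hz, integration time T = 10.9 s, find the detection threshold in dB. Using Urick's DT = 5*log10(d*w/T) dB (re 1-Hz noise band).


DT = 5*log10(d*w/T) = 5*log10(33 * 567 / 10.9) = 5*log10(1716.61) = 16.17

16.17 dB


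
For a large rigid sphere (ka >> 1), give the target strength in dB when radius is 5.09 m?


TS = 10*log10(5.09^2 / 4) = 10*log10(6.477025) = 8.11

8.11 dB


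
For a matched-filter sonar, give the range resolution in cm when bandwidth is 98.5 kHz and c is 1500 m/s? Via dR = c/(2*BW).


0.76 cm


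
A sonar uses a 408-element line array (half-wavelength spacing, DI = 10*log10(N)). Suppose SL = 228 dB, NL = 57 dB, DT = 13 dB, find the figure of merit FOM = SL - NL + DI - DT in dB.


Step 1: DI = 10*log10(408) = 26.11 dB
Step 2: FOM = SL - NL + DI - DT = 228 - 57 + 26.11 - 13 = 184.11

184.11 dB


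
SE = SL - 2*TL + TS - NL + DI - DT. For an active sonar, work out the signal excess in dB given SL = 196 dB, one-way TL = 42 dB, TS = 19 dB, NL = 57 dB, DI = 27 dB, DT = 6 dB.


SE = SL - 2*TL + TS - NL + DI - DT = 196 - 2*42 + (19) - 57 + 27 - 6 = 95

95 dB


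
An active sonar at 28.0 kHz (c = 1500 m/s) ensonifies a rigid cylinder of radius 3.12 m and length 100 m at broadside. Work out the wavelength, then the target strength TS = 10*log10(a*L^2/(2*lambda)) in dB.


Step 1: lambda = c/f = 1500/28000 = 0.05357 m
Step 2: TS = 10*log10(a*L^2/(2*lambda)) = 10*log10(3.12*100^2/(2*0.05357)) = 54.64

54.64 dB


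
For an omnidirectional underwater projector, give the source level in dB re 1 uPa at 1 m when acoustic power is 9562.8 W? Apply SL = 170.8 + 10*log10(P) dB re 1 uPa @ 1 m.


SL = 170.8 + 10*log10(9562.8) = 170.8 + 39.81 = 210.61

210.61 dB


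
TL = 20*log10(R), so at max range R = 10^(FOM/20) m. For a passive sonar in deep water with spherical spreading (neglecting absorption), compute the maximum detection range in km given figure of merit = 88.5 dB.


At max range FOM = TL, so 20*log10(R) = 88.5
R = 10^(88.5/20) = 26607.25 m = 26.61 km

26.61 km


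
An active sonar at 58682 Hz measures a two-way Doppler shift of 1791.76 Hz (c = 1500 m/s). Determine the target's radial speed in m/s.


From fd = 2*f*v/c, v = c*fd/(2*f) = 1500 * 1791.76 / (2*58682) = 22.9

22.9 m/s


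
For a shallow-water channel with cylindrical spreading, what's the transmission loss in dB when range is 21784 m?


43.38 dB


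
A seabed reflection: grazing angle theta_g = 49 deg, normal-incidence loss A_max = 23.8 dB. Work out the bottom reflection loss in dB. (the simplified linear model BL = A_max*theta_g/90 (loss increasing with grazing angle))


BL = A_max * theta_g / 90 = 23.8 * 49 / 90 = 12.96

12.96 dB


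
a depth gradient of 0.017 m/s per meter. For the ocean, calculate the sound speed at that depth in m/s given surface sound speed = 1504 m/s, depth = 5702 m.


c = 1504 + 0.017 * 5702 = 1600.934

1600.934 m/s


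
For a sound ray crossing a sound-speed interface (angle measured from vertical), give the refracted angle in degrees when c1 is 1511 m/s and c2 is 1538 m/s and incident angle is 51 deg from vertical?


sin(theta2) = (c2/c1)*sin(theta1) = (1538/1511)*sin(51 deg) = 0.79103
theta2 = arcsin(0.79103) = 52.28

52.28 deg


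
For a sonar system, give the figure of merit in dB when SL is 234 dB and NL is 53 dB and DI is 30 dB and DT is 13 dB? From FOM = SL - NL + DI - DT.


FOM = SL - NL + DI - DT = 234 - 53 + 30 - 13 = 198

198 dB


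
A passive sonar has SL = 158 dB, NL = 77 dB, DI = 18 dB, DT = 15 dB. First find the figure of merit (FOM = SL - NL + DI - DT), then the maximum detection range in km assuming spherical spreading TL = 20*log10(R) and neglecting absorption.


Step 1: FOM = SL - NL + DI - DT = 158 - 77 + 18 - 15 = 84 dB
Step 2: at max range FOM = TL = 20*log10(R), so R = 10^(84/20) = 15848.93 m = 15.85 km

15.85 km


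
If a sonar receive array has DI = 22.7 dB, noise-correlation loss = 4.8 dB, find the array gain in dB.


17.9 dB


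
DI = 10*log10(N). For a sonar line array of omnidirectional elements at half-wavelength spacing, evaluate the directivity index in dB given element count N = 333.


25.22 dB


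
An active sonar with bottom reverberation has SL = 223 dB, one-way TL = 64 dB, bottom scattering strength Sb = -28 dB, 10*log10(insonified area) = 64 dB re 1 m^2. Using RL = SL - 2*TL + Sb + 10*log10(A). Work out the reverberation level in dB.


RL = SL - 2*TL + Sb + 10*log10(A) = 223 - 2*64 + (-28) + 64 = 131

131 dB


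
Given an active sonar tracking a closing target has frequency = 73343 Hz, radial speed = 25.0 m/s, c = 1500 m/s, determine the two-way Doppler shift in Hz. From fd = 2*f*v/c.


fd = 2*f*v/c = 2 * 73343 * 25.0 / 1500 = 2444.77

2444.77 Hz


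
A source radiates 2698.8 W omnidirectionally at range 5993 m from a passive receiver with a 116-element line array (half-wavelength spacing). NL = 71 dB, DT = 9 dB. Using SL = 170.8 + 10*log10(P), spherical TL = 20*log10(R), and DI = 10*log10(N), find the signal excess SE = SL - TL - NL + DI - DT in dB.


Step 1: SL = 170.8 + 10*log10(2698.8) = 205.11 dB
Step 2: TL = 20*log10(5993) = 75.55 dB
Step 3: DI = 10*log10(116) = 20.64 dB
Step 4: SE = SL - TL - NL + DI - DT = 205.11 - 75.55 - 71 + 20.64 - 9 = 70.2

70.2 dB


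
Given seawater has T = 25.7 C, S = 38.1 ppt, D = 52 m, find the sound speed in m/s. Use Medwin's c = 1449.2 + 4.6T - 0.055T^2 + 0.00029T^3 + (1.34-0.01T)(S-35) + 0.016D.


c = 1449.2 + 4.6*25.7 - 0.055*25.7^2 + 0.00029*25.7^3 + (1.34 - 0.01*25.7)*(38.1 - 35) + 0.016*52 = 1540.2

1540.2 m/s


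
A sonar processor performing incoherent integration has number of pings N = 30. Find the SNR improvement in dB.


7.39 dB


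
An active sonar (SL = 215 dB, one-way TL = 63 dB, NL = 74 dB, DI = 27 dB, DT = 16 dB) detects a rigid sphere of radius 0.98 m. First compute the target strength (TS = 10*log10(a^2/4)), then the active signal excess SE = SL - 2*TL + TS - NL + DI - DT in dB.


Step 1: TS = 10*log10(0.98^2/4) = -6.2 dB
Step 2: SE = SL - 2*TL + TS - NL + DI - DT = 215 - 2*63 + (-6.2) - 74 + 27 - 16 = 19.8

19.8 dB


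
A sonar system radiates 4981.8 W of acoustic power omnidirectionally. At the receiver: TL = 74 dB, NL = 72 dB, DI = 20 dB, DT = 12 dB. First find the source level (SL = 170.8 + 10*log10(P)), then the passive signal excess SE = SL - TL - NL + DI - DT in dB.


Step 1: SL = 170.8 + 10*log10(4981.8) = 207.77 dB
Step 2: SE = SL - TL - NL + DI - DT = 207.77 - 74 - 72 + 20 - 12 = 69.77

69.77 dB


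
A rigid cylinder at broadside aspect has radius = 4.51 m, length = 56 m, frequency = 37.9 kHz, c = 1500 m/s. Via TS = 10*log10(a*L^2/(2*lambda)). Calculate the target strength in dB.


52.52 dB


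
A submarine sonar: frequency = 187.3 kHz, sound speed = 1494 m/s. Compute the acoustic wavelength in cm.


lambda = c/f = 1494 / 187300 = 0.008 m = 0.8 cm

0.8 cm


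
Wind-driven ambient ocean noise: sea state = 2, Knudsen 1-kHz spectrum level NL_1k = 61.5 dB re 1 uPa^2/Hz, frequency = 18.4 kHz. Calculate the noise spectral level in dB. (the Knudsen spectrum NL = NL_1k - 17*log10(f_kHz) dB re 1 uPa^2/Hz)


NL = NL_1k - 17*log10(f_kHz) = 61.5 - 17*log10(18.4) = 61.5 - (21.5) = 40.0

40.0 dB


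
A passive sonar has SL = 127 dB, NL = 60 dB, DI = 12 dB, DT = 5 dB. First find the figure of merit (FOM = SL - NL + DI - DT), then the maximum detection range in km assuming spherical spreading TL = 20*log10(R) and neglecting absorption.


Step 1: FOM = SL - NL + DI - DT = 127 - 60 + 12 - 5 = 74 dB
Step 2: at max range FOM = TL = 20*log10(R), so R = 10^(74/20) = 5011.87 m = 5.01 km

5.01 km


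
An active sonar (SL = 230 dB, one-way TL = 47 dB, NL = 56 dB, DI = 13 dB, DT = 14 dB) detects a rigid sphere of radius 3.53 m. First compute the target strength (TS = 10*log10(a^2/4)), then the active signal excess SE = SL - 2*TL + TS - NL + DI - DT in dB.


Step 1: TS = 10*log10(3.53^2/4) = 4.93 dB
Step 2: SE = SL - 2*TL + TS - NL + DI - DT = 230 - 2*47 + (4.93) - 56 + 13 - 14 = 83.93

83.93 dB


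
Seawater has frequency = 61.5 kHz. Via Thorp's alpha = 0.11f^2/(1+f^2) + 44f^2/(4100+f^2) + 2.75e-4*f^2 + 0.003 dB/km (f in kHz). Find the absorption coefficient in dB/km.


22.266 dB/km


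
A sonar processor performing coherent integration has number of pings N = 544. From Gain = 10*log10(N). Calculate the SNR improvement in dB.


Gain = 10*log10(544) = 27.36

27.36 dB


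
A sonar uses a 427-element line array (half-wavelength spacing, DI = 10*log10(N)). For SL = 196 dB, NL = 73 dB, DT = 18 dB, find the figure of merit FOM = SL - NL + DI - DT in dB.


Step 1: DI = 10*log10(427) = 26.3 dB
Step 2: FOM = SL - NL + DI - DT = 196 - 73 + 26.3 - 18 = 131.3

131.3 dB


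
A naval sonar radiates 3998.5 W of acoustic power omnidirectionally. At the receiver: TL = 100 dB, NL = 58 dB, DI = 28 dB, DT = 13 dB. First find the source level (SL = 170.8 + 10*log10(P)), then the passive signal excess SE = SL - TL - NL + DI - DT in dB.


Step 1: SL = 170.8 + 10*log10(3998.5) = 206.82 dB
Step 2: SE = SL - TL - NL + DI - DT = 206.82 - 100 - 58 + 28 - 13 = 63.82

63.82 dB


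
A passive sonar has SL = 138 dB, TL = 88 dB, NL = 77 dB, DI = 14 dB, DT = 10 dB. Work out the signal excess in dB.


SE = SL - TL - NL + DI - DT = 138 - 88 - 77 + 14 - 10 = -23

-23 dB


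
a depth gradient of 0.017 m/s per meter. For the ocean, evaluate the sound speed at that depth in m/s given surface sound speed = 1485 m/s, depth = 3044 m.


c = 1485 + 0.017 * 3044 = 1536.748

1536.748 m/s


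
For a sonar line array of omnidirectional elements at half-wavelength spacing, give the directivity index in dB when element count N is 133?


DI = 10*log10(133) = 21.24

21.24 dB


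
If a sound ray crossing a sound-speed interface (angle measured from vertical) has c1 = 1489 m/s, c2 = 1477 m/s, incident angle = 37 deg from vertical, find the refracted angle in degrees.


36.65 deg


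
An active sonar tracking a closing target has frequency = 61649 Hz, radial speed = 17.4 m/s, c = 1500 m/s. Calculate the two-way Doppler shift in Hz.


fd = 2*f*v/c = 2 * 61649 * 17.4 / 1500 = 1430.26

1430.26 Hz


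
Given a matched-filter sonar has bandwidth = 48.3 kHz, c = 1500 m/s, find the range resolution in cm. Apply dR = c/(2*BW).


dR = c/(2*BW) = 1500 / (2 * 48.3e3) = 0.0155 m = 1.55 cm

1.55 cm


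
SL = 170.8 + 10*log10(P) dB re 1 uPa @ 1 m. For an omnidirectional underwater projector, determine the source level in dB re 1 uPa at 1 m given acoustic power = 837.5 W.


SL = 170.8 + 10*log10(837.5) = 170.8 + 29.23 = 200.03

200.03 dB


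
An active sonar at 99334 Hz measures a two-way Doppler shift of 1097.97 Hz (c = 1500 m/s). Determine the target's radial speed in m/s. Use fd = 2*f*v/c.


8.29 m/s


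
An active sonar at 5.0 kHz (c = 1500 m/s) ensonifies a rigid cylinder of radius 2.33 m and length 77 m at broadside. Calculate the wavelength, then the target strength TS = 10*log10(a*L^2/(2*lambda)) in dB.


Step 1: lambda = c/f = 1500/5000 = 0.3 m
Step 2: TS = 10*log10(a*L^2/(2*lambda)) = 10*log10(2.33*77^2/(2*0.3)) = 43.62

43.62 dB


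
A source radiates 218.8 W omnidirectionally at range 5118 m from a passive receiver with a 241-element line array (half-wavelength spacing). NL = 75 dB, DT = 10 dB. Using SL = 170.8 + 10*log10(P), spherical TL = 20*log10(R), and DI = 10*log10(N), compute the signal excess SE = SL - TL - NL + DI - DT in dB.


Step 1: SL = 170.8 + 10*log10(218.8) = 194.2 dB
Step 2: TL = 20*log10(5118) = 74.18 dB
Step 3: DI = 10*log10(241) = 23.82 dB
Step 4: SE = SL - TL - NL + DI - DT = 194.2 - 74.18 - 75 + 23.82 - 10 = 58.84

58.84 dB


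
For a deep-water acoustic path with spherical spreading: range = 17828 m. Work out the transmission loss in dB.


TL = 20*log10(17828) = 85.02

85.02 dB


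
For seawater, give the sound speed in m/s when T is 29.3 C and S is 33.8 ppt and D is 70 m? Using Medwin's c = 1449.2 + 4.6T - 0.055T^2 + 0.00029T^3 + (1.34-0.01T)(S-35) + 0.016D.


c = 1449.2 + 4.6*29.3 - 0.055*29.3^2 + 0.00029*29.3^3 + (1.34 - 0.01*29.3)*(33.8 - 35) + 0.016*70 = 1543.92

1543.92 m/s


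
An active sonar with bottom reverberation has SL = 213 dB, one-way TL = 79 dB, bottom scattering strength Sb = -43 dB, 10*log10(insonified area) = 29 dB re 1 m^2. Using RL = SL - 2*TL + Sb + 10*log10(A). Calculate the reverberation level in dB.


RL = SL - 2*TL + Sb + 10*log10(A) = 213 - 2*79 + (-43) + 29 = 41

41 dB


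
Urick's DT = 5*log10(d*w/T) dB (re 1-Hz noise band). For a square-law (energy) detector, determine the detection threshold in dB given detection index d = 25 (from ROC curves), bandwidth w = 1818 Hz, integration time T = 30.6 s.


DT = 5*log10(d*w/T) = 5*log10(25 * 1818 / 30.6) = 5*log10(1485.29) = 15.86

15.86 dB


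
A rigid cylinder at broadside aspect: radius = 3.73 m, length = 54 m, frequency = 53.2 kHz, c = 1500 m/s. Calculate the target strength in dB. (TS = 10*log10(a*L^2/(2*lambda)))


lambda = 1500/53200 = 0.0282 m
TS = 10*log10(3.73*54^2/(2*0.0282)) = 52.85

52.85 dB


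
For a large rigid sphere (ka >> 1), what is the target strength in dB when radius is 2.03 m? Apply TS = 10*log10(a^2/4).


TS = 10*log10(2.03^2 / 4) = 10*log10(1.030225) = 0.13

0.13 dB


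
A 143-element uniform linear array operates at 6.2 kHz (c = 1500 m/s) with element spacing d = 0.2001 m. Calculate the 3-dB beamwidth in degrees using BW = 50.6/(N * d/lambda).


Step 1: lambda = 1500/6200 = 0.24194 m
Step 2: d/lambda = 0.2001/0.24194 = 0.8271
Step 3: BW = 50.6/(N * d/lambda) = 50.6/(143 * 0.8271) = 0.43

0.43 deg


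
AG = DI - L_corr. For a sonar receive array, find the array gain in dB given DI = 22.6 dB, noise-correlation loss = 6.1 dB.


AG = DI - L_corr = 22.6 - 6.1 = 16.5

16.5 dB


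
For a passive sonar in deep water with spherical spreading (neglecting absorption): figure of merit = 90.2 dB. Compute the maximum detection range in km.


At max range FOM = TL, so 20*log10(R) = 90.2
R = 10^(90.2/20) = 32359.37 m = 32.36 km

32.36 km


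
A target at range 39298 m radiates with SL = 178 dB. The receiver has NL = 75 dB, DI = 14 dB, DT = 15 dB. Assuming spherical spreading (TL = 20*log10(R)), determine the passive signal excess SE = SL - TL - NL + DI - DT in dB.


Step 1: TL = 20*log10(39298) = 91.89 dB
Step 2: SE = 178 - 91.89 - 75 + 14 - 15 = 10.11

10.11 dB


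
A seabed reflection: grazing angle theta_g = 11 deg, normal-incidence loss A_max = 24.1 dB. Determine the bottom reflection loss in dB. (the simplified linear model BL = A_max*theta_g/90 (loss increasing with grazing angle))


2.95 dB


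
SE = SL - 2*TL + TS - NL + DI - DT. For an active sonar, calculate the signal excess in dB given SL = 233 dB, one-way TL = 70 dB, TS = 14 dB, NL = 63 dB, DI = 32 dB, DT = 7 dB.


SE = SL - 2*TL + TS - NL + DI - DT = 233 - 2*70 + (14) - 63 + 32 - 7 = 69

69 dB


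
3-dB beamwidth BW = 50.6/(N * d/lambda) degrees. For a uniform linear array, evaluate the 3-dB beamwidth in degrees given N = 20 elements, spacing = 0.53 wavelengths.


BW = 50.6 / (20 * 0.53) = 50.6 / 10.6 = 4.77

4.77 deg


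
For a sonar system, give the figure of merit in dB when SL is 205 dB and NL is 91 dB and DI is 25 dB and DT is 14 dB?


FOM = SL - NL + DI - DT = 205 - 91 + 25 - 14 = 125

125 dB


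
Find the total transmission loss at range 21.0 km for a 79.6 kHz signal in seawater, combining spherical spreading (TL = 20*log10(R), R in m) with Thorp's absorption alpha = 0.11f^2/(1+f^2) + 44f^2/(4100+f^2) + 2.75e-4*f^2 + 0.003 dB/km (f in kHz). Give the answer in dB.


Step 1 (Thorp): alpha = 0.11*6336.16/(1+6336.16) + 44*6336.16/(4100+6336.16) + 2.75e-4*6336.16 + 0.003 = 28.5694 dB/km
Step 2: TL_spread = 20*log10(21000) = 86.44 dB
Step 3: TL_abs = alpha*R = 28.5694 * 21.0 = 599.96 dB
Step 4: TL_total = 86.44 + 599.96 = 686.4

686.4 dB


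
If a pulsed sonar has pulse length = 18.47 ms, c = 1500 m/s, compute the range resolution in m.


dR = c*tau/2 = 1500 * 18.47e-3 / 2 = 13.8525

13.8525 m


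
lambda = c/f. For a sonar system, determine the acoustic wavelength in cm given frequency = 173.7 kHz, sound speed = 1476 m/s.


lambda = c/f = 1476 / 173700 = 0.0085 m = 0.85 cm

0.85 cm


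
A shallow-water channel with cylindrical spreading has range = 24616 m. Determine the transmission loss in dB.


TL = 10*log10(24616) = 43.91

43.91 dB


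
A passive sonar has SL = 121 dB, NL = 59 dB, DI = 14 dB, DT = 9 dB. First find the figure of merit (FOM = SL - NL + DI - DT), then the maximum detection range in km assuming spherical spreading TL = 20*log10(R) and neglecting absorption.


Step 1: FOM = SL - NL + DI - DT = 121 - 59 + 14 - 9 = 67 dB
Step 2: at max range FOM = TL = 20*log10(R), so R = 10^(67/20) = 2238.72 m = 2.24 km

2.24 km


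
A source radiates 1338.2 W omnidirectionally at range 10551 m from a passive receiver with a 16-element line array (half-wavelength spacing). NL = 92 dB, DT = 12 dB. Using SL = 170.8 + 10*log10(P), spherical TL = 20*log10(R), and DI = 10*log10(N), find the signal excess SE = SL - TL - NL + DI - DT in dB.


29.64 dB


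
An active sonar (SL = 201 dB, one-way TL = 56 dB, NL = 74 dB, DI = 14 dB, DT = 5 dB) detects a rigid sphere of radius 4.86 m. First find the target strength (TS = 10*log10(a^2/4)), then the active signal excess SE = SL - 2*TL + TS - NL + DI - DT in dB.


Step 1: TS = 10*log10(4.86^2/4) = 7.71 dB
Step 2: SE = SL - 2*TL + TS - NL + DI - DT = 201 - 2*56 + (7.71) - 74 + 14 - 5 = 31.71

31.71 dB


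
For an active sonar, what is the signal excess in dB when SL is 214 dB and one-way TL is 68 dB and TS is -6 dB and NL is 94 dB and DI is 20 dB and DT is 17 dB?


SE = SL - 2*TL + TS - NL + DI - DT = 214 - 2*68 + (-6) - 94 + 20 - 17 = -19

-19 dB


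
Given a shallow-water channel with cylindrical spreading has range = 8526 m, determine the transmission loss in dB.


TL = 10*log10(8526) = 39.31

39.31 dB


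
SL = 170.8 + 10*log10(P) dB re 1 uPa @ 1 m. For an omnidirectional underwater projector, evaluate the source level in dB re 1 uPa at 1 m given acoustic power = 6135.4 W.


208.68 dB


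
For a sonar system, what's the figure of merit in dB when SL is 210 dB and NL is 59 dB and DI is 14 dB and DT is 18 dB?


FOM = SL - NL + DI - DT = 210 - 59 + 14 - 18 = 147

147 dB


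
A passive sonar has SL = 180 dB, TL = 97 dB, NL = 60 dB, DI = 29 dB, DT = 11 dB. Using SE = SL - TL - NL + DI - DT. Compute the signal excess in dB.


41 dB


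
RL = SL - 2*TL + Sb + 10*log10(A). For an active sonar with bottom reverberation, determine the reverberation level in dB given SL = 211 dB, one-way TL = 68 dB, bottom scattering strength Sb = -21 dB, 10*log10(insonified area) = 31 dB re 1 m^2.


85 dB


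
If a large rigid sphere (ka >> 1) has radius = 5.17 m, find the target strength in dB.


TS = 10*log10(5.17^2 / 4) = 10*log10(6.682225) = 8.25

8.25 dB


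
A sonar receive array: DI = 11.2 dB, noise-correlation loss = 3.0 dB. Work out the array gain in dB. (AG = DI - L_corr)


8.2 dB


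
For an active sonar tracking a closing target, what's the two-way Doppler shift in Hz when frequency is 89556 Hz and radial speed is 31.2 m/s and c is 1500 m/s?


3725.53 Hz


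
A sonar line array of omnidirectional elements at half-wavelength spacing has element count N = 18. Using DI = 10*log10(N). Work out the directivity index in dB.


DI = 10*log10(18) = 12.55

12.55 dB


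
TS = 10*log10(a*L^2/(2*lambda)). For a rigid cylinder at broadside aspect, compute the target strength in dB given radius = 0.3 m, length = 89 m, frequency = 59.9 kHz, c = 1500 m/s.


lambda = 1500/59900 = 0.02504 m
TS = 10*log10(0.3*89^2/(2*0.02504)) = 46.76

46.76 dB


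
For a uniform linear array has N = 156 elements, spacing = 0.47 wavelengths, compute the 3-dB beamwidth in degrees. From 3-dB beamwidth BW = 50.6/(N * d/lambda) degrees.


BW = 50.6 / (156 * 0.47) = 50.6 / 73.32 = 0.69

0.69 deg


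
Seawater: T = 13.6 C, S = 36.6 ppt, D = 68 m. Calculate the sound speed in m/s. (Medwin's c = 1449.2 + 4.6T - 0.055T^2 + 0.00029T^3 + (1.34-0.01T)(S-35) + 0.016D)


1505.33 m/s


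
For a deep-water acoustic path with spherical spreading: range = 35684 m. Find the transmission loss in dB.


91.05 dB


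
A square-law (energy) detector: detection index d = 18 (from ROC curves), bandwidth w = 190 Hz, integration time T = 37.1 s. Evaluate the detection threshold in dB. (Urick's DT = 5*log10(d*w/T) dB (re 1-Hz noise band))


9.82 dB


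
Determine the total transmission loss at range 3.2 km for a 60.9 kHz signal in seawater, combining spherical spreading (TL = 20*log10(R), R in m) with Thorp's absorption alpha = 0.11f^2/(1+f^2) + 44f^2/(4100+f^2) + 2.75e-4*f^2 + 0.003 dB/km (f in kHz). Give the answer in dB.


Step 1 (Thorp): alpha = 0.11*3708.81/(1+3708.81) + 44*3708.81/(4100+3708.81) + 2.75e-4*3708.81 + 0.003 = 22.0308 dB/km
Step 2: TL_spread = 20*log10(3200) = 70.1 dB
Step 3: TL_abs = alpha*R = 22.0308 * 3.2 = 70.5 dB
Step 4: TL_total = 70.1 + 70.5 = 140.6

140.6 dB


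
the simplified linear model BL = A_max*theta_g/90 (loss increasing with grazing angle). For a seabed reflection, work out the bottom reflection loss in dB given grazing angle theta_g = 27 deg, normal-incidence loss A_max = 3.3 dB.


BL = A_max * theta_g / 90 = 3.3 * 27 / 90 = 0.99

0.99 dB


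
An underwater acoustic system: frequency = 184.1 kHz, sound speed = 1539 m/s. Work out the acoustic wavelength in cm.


lambda = c/f = 1539 / 184100 = 0.0084 m = 0.84 cm

0.84 cm


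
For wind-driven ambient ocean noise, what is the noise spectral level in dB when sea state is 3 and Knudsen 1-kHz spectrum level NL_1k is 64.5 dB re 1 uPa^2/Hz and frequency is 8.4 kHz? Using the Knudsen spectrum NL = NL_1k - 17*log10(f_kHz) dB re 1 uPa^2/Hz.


48.79 dB


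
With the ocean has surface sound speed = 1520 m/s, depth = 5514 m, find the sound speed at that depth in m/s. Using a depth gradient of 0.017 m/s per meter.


c = 1520 + 0.017 * 5514 = 1613.738

1613.738 m/s


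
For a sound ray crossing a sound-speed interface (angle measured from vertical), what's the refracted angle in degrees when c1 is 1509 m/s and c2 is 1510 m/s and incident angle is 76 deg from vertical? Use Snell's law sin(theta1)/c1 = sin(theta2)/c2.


sin(theta2) = (c2/c1)*sin(theta1) = (1510/1509)*sin(76 deg) = 0.97094
theta2 = arcsin(0.97094) = 76.15

76.15 deg


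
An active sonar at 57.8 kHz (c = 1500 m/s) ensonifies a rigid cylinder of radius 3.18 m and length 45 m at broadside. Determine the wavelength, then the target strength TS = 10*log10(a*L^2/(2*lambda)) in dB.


Step 1: lambda = c/f = 1500/57800 = 0.02595 m
Step 2: TS = 10*log10(a*L^2/(2*lambda)) = 10*log10(3.18*45^2/(2*0.02595)) = 50.94

50.94 dB


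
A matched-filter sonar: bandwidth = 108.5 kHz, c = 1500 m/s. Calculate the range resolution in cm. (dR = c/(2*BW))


dR = c/(2*BW) = 1500 / (2 * 108.5e3) = 0.0069 m = 0.69 cm

0.69 cm


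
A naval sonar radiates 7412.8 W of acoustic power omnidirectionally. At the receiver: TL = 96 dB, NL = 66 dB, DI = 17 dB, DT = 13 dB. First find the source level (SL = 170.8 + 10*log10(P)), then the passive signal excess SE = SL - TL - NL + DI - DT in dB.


Step 1: SL = 170.8 + 10*log10(7412.8) = 209.5 dB
Step 2: SE = SL - TL - NL + DI - DT = 209.5 - 96 - 66 + 17 - 13 = 51.5

51.5 dB


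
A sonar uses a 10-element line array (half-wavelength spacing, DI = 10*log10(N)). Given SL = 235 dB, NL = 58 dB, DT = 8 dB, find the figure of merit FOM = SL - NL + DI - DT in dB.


Step 1: DI = 10*log10(10) = 10.0 dB
Step 2: FOM = SL - NL + DI - DT = 235 - 58 + 10.0 - 8 = 179.0

179.0 dB


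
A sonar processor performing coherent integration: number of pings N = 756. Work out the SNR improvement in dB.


Gain = 10*log10(756) = 28.79

28.79 dB


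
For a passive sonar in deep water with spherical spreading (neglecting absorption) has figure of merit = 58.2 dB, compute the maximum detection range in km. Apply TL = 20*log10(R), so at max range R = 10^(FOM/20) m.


0.81 km


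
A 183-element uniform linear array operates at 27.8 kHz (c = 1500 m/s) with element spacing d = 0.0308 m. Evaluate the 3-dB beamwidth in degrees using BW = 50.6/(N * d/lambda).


0.48 deg


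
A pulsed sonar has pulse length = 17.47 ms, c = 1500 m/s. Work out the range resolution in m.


dR = c*tau/2 = 1500 * 17.47e-3 / 2 = 13.1025

13.1025 m


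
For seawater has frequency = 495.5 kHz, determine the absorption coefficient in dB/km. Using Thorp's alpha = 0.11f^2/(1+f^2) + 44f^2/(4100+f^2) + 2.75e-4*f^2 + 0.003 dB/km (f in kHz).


110.908 dB/km


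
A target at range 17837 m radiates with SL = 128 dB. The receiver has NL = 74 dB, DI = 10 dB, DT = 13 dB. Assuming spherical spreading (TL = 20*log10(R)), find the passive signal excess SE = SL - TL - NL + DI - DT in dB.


Step 1: TL = 20*log10(17837) = 85.03 dB
Step 2: SE = 128 - 85.03 - 74 + 10 - 13 = -34.03

-34.03 dB


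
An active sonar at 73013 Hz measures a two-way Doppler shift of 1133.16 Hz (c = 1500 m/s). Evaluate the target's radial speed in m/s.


From fd = 2*f*v/c, v = c*fd/(2*f) = 1500 * 1133.16 / (2*73013) = 11.64

11.64 m/s


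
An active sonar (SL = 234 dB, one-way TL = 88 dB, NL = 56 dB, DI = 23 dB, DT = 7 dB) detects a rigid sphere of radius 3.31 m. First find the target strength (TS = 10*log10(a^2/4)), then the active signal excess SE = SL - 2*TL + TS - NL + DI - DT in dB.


Step 1: TS = 10*log10(3.31^2/4) = 4.38 dB
Step 2: SE = SL - 2*TL + TS - NL + DI - DT = 234 - 2*88 + (4.38) - 56 + 23 - 7 = 22.38

22.38 dB


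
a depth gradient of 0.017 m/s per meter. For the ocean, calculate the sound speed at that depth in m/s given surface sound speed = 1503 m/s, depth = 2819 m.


c = 1503 + 0.017 * 2819 = 1550.923

1550.923 m/s


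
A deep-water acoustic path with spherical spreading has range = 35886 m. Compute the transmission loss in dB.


TL = 20*log10(35886) = 91.1

91.1 dB


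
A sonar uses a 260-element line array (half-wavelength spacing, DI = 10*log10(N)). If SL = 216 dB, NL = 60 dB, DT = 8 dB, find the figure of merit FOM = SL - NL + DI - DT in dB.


Step 1: DI = 10*log10(260) = 24.15 dB
Step 2: FOM = SL - NL + DI - DT = 216 - 60 + 24.15 - 8 = 172.15

172.15 dB


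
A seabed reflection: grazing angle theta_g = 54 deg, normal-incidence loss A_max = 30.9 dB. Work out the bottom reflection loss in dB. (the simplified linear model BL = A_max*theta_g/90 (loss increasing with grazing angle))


BL = A_max * theta_g / 90 = 30.9 * 54 / 90 = 18.54

18.54 dB


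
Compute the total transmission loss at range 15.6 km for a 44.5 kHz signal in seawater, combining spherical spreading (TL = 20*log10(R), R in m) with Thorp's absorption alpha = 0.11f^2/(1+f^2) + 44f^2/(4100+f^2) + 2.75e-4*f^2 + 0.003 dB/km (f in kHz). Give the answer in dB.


Step 1 (Thorp): alpha = 0.11*1980.25/(1+1980.25) + 44*1980.25/(4100+1980.25) + 2.75e-4*1980.25 + 0.003 = 14.9877 dB/km
Step 2: TL_spread = 20*log10(15600) = 83.86 dB
Step 3: TL_abs = alpha*R = 14.9877 * 15.6 = 233.81 dB
Step 4: TL_total = 83.86 + 233.81 = 317.67

317.67 dB


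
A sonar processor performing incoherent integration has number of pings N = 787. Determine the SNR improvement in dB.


Gain = 5*log10(787) = 14.48

14.48 dB


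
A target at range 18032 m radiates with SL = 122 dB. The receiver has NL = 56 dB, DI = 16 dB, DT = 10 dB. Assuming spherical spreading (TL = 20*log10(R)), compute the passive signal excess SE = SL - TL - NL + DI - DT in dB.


Step 1: TL = 20*log10(18032) = 85.12 dB
Step 2: SE = 122 - 85.12 - 56 + 16 - 10 = -13.12

-13.12 dB


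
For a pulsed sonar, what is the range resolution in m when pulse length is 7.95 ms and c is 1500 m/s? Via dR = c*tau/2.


dR = c*tau/2 = 1500 * 7.95e-3 / 2 = 5.9625

5.9625 m


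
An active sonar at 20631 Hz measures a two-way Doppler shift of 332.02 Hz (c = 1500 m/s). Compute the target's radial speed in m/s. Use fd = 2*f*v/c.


From fd = 2*f*v/c, v = c*fd/(2*f) = 1500 * 332.02 / (2*20631) = 12.07

12.07 m/s


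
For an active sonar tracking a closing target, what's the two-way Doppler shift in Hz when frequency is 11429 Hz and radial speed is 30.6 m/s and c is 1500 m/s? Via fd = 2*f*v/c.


466.3 Hz


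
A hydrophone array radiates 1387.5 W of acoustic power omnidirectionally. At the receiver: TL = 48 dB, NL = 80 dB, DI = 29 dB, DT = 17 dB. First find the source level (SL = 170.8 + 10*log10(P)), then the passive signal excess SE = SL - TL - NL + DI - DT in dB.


Step 1: SL = 170.8 + 10*log10(1387.5) = 202.22 dB
Step 2: SE = SL - TL - NL + DI - DT = 202.22 - 48 - 80 + 29 - 17 = 86.22

86.22 dB


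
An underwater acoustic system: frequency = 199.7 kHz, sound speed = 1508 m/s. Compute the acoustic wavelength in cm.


0.76 cm


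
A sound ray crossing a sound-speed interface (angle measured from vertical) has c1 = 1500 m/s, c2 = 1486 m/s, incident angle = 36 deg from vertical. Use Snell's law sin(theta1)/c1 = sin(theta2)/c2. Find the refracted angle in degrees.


sin(theta2) = (c2/c1)*sin(theta1) = (1486/1500)*sin(36 deg) = 0.5823
theta2 = arcsin(0.5823) = 35.61

35.61 deg


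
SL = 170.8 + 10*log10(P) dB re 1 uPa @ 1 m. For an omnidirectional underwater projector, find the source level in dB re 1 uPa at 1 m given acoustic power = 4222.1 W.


207.06 dB


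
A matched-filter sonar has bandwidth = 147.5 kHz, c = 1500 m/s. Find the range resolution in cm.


dR = c/(2*BW) = 1500 / (2 * 147.5e3) = 0.0051 m = 0.51 cm

0.51 cm
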